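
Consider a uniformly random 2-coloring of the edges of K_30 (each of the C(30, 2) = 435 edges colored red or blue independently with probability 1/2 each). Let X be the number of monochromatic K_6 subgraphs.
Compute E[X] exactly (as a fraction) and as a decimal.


Let X = Σ_S X_S over the C(30, 6) = 593775 subsets S of size 6, where X_S = 1 if the K_6 on S is monochromatic.
For a fixed S, the K_6 on S has C(6, 2) = 15 edges. P[all 15 edges red] = (1/2)^15, and likewise for blue, so P[monochromatic] = 2·(1/2)^15 = 2^{1 − 15} = 1/16384.
Summing: E[X] = C(30, 6) · 2^{1 − 15} = 593775 · 1/16384 = 593775/16384.
Numerically: E[X] ≈ 36.2411.

E[X] = C(30,6)·2^(1−C(6,2)) = 593775/16384 ≈ 36.2411.


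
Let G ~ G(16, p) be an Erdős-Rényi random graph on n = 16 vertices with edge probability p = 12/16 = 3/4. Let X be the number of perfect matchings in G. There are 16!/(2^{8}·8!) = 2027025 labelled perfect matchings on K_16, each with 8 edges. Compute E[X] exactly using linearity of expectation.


K_16 has 16!/(2^{8}·8!) = 2027025 labelled perfect matchings.
For each such perfect matching H, let X_H = 1 if all 8 edges of H are present in G. Then P[X_H = 1] = p^{8} = (3/4)^{8} = 6561/65536.
By linearity: E[X] = Σ_H E[X_H] = 2027025 · p^{8} = 2027025 · 6561/65536 = 13299311025/65536.
Numerically: E[X] ≈ 2.0293e+05.

E[X] = 2027025 · (3/4)^{8} = 13299311025/65536 ≈ 2.0293e+05.


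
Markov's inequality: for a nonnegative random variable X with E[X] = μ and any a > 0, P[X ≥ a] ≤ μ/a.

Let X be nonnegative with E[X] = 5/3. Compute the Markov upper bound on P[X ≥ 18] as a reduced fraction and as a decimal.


μ = E[X] = 5/3, a = 18.
Markov: P[X ≥ 18] ≤ μ/a = (5/3)/18 = 5/54.
Numerically: ≈ 0.093.
(Since a = 18 > μ = 1.667, the bound 5/54 is < 1 and informative.)

P[X ≥ 18] ≤ 5/54 ≈ 0.093.


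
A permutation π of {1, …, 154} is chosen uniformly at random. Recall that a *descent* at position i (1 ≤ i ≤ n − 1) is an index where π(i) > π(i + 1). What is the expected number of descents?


Write X = Σ X_I over i = 1, …, 153, with X_I the indicator of one descent.
There are 153 indicators.
For each fixed i, the pair (π(i), π(i+1)) is a uniformly random ordered pair of distinct values from {1, …, 154}; by symmetry P[π(i) > π(i+1)] = 1/2.
By linearity: E[X] = 153 · (1/2) = (154 − 1) · (1/2) = 153/2 ≈ 76.500000.

E[X] = 153/2 = 76.500000.


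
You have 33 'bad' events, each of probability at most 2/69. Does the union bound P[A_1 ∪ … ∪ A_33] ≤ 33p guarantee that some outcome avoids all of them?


Union bound: P[∪_{i=1}^{33} A_i] ≤ Σ_i P[A_i] ≤ 33·p = 33·(2/69) = 22/23.
Numerically: 22/23 ≈ 0.957.
Is 22/23 < 1? YES.
Since P[∪ A_i] ≤ 22/23 < 1, the complement has P[∩ A_i^c] ≥ 1 − 22/23 = 1/23 > 0, so some outcome avoids every A_i.

33·p = 22/23 ≈ 0.957; existence CERTIFIED by the union bound.


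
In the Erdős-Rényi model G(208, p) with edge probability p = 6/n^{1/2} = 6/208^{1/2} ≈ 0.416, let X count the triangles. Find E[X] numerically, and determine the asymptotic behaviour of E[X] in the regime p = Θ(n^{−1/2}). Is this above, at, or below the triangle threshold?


Number of potential triangles: C(208, 3) = 1478256.
Each occurs with probability p³ ≈ (0.416)³ ≈ 7.200435e-02.
By linearity: E[X] = C(208, 3)·p³ ≈ 1478256 · 7.200435e-02 ≈ 106440.8660.
Since α = 1/2 < 1, p = c/n^{1/2} ≫ 1/n is above the triangle threshold p ~ 1/n. Asymptotically E[X] ~ (c³/6)·n^{3(1−α)} = (6³/6)·n^{1.5} → ∞; triangles are abundant w.h.p.

E[X] ≈ 106440.8660; in regime p = Θ(1/n^{1/2}) E[X] diverges (above the triangle threshold p ~ 1/n).


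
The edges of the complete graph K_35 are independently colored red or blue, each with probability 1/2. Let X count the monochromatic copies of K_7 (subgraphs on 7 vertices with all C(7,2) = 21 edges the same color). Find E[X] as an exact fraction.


Let X = Σ_S X_S over the C(35, 7) = 6724520 subsets S of size 7, where X_S = 1 if the K_7 on S is monochromatic.
For a fixed S, the K_7 on S has C(7, 2) = 21 edges. P[all 21 edges red] = (1/2)^21, and likewise for blue, so P[monochromatic] = 2·(1/2)^21 = 2^{1 − 21} = 1/1048576.
Summing: E[X] = C(35, 7) · 2^{1 − 21} = 6724520 · 1/1048576 = 840565/131072.
Numerically: E[X] ≈ 6.413.

E[X] = C(35,7)·2^(1−C(7,2)) = 840565/131072 ≈ 6.413.


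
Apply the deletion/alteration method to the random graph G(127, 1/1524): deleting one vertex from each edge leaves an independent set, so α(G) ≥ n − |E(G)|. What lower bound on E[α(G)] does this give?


E[|E(G)|] = C(127, 2)·p = 8001 · (1/1524) = 21/4.
E[α(G)] ≥ n − E[|E(G)|] = 127 − 21/4 = 487/4.
Numerically: ≈ 121.75000.
(This is only a lower bound; the true E[α(G)] may be larger.)

E[α(G)] ≥ 487/4 ≈ 121.75000.


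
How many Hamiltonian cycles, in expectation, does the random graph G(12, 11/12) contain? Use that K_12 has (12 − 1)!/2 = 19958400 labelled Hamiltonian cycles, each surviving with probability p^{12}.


K_12 has (12 − 1)!/2 = 19958400 labelled Hamiltonian cycles.
For each such Hamiltonian cycle H, let X_H = 1 if all 12 edges of H are present in G. Then P[X_H = 1] = p^{12} = (11/12)^{12} = 3138428376721/8916100448256.
By linearity of expectation: E[X] = Σ_H E[X_H] = 19958400 · p^{12} = 19958400 · 3138428376721/8916100448256 = 6041474625187925/859963392.
Numerically: E[X] ≈ 7.02527e+06.

E[X] = 19958400 · (11/12)^{12} = 6041474625187925/859963392 ≈ 7.02527e+06.


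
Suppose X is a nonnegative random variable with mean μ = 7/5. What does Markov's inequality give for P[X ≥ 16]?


μ = E[X] = 7/5, a = 16.
Markov: P[X ≥ 16] ≤ μ/a = (7/5)/16 = 7/80.
Numerically: ≈ 0.08750.
(Since a = 16 > μ = 1.40000, the bound 7/80 is < 1 and informative.)

P[X ≥ 16] ≤ 7/80 ≈ 0.08750.


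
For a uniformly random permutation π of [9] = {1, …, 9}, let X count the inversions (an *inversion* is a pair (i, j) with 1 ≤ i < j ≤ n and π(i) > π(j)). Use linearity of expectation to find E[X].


Write X = Σ X_I over the C(9, 2) = 36 pairs i < j, with X_I the indicator of one inversion.
There are 36 indicators.
For each fixed pair i < j, the values π(i) and π(j) are two distinct elements of {1, …, 9} in uniformly random order; by symmetry P[π(i) > π(j)] = 1/2.
By linearity: E[X] = 36 · (1/2) = C(9, 2) · (1/2) = 36/2 = 18 ≈ 18.000.

E[X] = 18 = 18.000.


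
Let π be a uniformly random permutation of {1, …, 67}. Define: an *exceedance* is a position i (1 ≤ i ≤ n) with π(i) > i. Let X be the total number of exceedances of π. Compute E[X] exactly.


Write X = Σ_{i=1}^{67} X_i, where X_i = 1_{π(i) > i}.
For each fixed i, π(i) is uniform over {1, …, 67} (marginal of a uniform permutation), so P[π(i) > i] = (n − i)/n. Summing: Σ_{i=1}^{67} (n − i)/n = (0 + 1 + … + 66)/67 = 67(67 − 1)/(2·67) = (67 − 1)/2.
Hence E[X] = Σ_{i=1}^{67} (67 − i)/67 = 33 ≈ 33.00000.

E[X] = 33 = 33.00000.


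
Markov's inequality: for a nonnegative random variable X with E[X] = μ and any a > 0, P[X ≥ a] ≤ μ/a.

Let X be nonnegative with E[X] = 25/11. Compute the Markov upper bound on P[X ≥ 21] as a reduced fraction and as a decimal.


μ = E[X] = 25/11, a = 21.
Markov: P[X ≥ 21] ≤ μ/a = (25/11)/21 = 25/231.
Numerically: ≈ 0.1082.
(Since a = 21 > μ = 2.2727, the bound 25/231 is < 1 and informative.)

P[X ≥ 21] ≤ 25/231 ≈ 0.1082.


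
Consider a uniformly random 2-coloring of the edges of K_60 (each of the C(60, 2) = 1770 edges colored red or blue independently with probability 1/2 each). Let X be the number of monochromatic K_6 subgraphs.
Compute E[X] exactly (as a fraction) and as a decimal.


Let X = Σ_S X_S over the C(60, 6) = 50063860 subsets S of size 6, where X_S = 1 if the K_6 on S is monochromatic.
For a fixed S, the K_6 on S has C(6, 2) = 15 edges. P[all 15 edges red] = (1/2)^15, and likewise for blue, so P[monochromatic] = 2·(1/2)^15 = 2^{1 − 15} = 1/16384.
Summing: E[X] = C(60, 6) · 2^{1 − 15} = 50063860 · 1/16384 = 12515965/4096.
Numerically: E[X] ≈ 3055.655518.

E[X] = C(60,6)·2^(1−C(6,2)) = 12515965/4096 ≈ 3055.655518.


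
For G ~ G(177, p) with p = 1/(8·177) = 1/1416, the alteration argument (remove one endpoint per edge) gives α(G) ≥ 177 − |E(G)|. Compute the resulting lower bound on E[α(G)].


E[|E(G)|] = C(177, 2)·p = 15576 · (1/1416) = 11.
E[α(G)] ≥ n − E[|E(G)|] = 177 − 11 = 166.
Numerically: ≈ 166.000000.
(This is only a lower bound; the true E[α(G)] may be larger.)

E[α(G)] ≥ 166 ≈ 166.000000.


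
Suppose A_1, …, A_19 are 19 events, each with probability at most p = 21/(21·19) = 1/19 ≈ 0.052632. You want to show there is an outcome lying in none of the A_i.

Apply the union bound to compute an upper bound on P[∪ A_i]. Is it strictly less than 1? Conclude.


Union bound: P[∪_{i=1}^{19} A_i] ≤ Σ_i P[A_i] ≤ 19·p = 19·(1/19) = 1.
Numerically: 1 ≈ 1.000000.
Is 1 < 1? NO.
Since the bound 1 is ≥ 1, the union bound is uninformative here; it does NOT by itself certify existence.

19·p = 1 ≈ 1.000000; existence NOT certified by the union bound.


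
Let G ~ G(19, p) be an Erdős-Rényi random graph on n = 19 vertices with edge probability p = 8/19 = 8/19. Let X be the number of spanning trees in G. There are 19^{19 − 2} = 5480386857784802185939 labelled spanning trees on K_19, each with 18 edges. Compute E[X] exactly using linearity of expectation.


K_19 has 19^{19 − 2} = 5480386857784802185939 labelled spanning trees.
For each such spanning tree H, let X_H = 1 if all 18 edges of H are present in G. Then P[X_H = 1] = p^{18} = (8/19)^{18} = 18014398509481984/104127350297911241532841.
By linearity: E[X] = Σ_H E[X_H] = 5480386857784802185939 · p^{18} = 5480386857784802185939 · 18014398509481984/104127350297911241532841 = 18014398509481984/19.
Numerically: E[X] ≈ 9.48126e+14.

E[X] = 5480386857784802185939 · (8/19)^{18} = 18014398509481984/19 ≈ 9.48126e+14.


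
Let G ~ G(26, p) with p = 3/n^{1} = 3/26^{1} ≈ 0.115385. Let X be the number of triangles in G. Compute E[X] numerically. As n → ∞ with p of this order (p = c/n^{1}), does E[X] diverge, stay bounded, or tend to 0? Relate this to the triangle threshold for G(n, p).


Number of potential triangles: C(26, 3) = 2600.
Each occurs with probability p³ ≈ (0.115385)³ ≈ 1.53618571e-03.
By linearity: E[X] = C(26, 3)·p³ ≈ 2600 · 1.53618571e-03 ≈ 3.994083.
Here α = 1, so p = 3/n is exactly at the triangle threshold p ~ 1/n. Asymptotically E[X] → c³/6 = 3³/6 = 9/2 ≈ 4.500000, a bounded constant. In this regime the triangle count is asymptotically Poisson(c³/6).

E[X] ≈ 3.994083; in regime p = Θ(1/n^{1}) E[X] stays bounded (at the triangle threshold p ~ 1/n).


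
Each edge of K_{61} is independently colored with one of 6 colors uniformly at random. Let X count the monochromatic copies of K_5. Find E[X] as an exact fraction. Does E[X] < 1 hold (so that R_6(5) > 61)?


E[X] = C(61, 5) · 6^{1 − 10} = 5949147 · 6^{−9} = 5949147/10077696.
As a reduced fraction: E[X] = 1983049/3359232 ≈ 0.5903.
Is E[X] < 1? YES.
Since E[X] < 1, there exists a 6-coloring of K_{61} with no monochromatic K_5; hence R_6(5) > 61.

E[X] = 1983049/3359232 ≈ 0.5903; E[X] < 1, so R_6(5) > 61.


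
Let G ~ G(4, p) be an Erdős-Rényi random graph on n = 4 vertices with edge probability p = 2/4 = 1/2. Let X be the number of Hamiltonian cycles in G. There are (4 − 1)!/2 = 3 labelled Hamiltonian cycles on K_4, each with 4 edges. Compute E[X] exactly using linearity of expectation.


K_4 has (4 − 1)!/2 = 3 labelled Hamiltonian cycles.
For each such Hamiltonian cycle H, let X_H = 1 if all 4 edges of H are present in G. Then P[X_H = 1] = p^{4} = (1/2)^{4} = 1/16.
Summing the indicators: E[X] = Σ_H E[X_H] = 3 · p^{4} = 3 · 1/16 = 3/16.
Numerically: E[X] ≈ 0.1875.

E[X] = 3 · (1/2)^{4} = 3/16 ≈ 0.1875.


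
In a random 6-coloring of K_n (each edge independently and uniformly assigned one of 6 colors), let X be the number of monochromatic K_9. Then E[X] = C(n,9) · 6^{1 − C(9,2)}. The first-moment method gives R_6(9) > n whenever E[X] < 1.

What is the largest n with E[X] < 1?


We need C(n, 9) · 6^{1 − 36} < 1, i.e. C(n, 9) < 6^{36 − 1} = 1719070799748422591028658176.
Check values of n near the boundary:
  n = 4402: C(4402, 9) = 1696419745356657449393393700; 1696419745356657449393393700 < 1719070799748422591028658176? YES
  n = 4403: C(4403, 9) = 1699894433046281918452233150; 1699894433046281918452233150 < 1719070799748422591028658176? YES
  n = 4404: C(4404, 9) = 1703375445537161676647015880; 1703375445537161676647015880 < 1719070799748422591028658176? YES
  n = 4405: C(4405, 9) = 1706862792900636302463627150; 1706862792900636302463627150 < 1719070799748422591028658176? YES
  n = 4406: C(4406, 9) = 1710356485221788389505285700; 1710356485221788389505285700 < 1719070799748422591028658176? YES
  n = 4407: C(4407, 9) = 1713856532599459170657070050; 1713856532599459170657070050 < 1719070799748422591028658176? YES
  n = 4408: C(4408, 9) = 1717362945146264156457459600; 1717362945146264156457459600 < 1719070799748422591028658176? YES
  n = 4409: C(4409, 9) = 1720875732988608787686577131; 1720875732988608787686577131 < 1719070799748422591028658176? NO
The largest n with C(n, 9) < 1719070799748422591028658176 is n = 4408 (where E[X] = 35778394690547169926197075/35813974994758803979763712 ≈ 0.999). Hence R_6(9) > 4408, i.e. R_6(9) ≥ 4409.

Largest n = 4408; hence R_6(9) > 4408.


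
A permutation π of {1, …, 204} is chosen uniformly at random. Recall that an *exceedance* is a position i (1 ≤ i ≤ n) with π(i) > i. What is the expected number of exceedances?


Write X = Σ_{i=1}^{204} X_i, where X_i = 1_{π(i) > i}.
For each fixed i, π(i) is uniform over {1, …, 204} (marginal of a uniform permutation), so P[π(i) > i] = (n − i)/n. Summing: Σ_{i=1}^{204} (n − i)/n = (0 + 1 + … + 203)/204 = 204(204 − 1)/(2·204) = (204 − 1)/2.
Hence E[X] = Σ_{i=1}^{204} (204 − i)/204 = 203/2 ≈ 101.5000.

E[X] = 203/2 = 101.5000.


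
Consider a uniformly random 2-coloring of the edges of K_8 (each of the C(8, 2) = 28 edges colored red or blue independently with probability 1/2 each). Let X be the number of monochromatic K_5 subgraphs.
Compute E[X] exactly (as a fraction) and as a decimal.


Let X = Σ_S X_S over the C(8, 5) = 56 subsets S of size 5, where X_S = 1 if the K_5 on S is monochromatic.
For a fixed S, the K_5 on S has C(5, 2) = 10 edges. P[all 10 edges red] = (1/2)^10, and likewise for blue, so P[monochromatic] = 2·(1/2)^10 = 2^{1 − 10} = 1/512.
By linearity of expectation: E[X] = C(8, 5) · 2^{1 − 10} = 56 · 1/512 = 7/64.
Numerically: E[X] ≈ 0.1094.

E[X] = C(8,5)·2^(1−C(5,2)) = 7/64 ≈ 0.1094.


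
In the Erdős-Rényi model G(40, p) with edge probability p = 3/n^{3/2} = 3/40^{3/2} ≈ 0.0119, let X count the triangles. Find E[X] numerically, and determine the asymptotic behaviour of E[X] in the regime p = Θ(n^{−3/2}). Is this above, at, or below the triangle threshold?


Number of potential triangles: C(40, 3) = 9880.
Each occurs with probability p³ ≈ (0.0119)³ ≈ 1.66761e-06.
By linearity: E[X] = C(40, 3)·p³ ≈ 9880 · 1.66761e-06 ≈ 0.016.
Since α = 3/2 > 1, p = c/n^{3/2} = o(1/n) is below the triangle threshold p ~ 1/n. Asymptotically E[X] ~ (c³/6)·n^{3(1−α)} = (3³/6)·n^{-1.5} → 0, so by Markov's inequality G has no triangles w.h.p.

E[X] ≈ 0.016; in regime p = Θ(1/n^{3/2}) E[X] tends to 0 (below the triangle threshold p ~ 1/n).


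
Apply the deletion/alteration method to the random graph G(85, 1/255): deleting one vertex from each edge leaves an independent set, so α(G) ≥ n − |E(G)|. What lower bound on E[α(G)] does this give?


E[|E(G)|] = C(85, 2)·p = 3570 · (1/255) = 14.
E[α(G)] ≥ n − E[|E(G)|] = 85 − 14 = 71.
Numerically: ≈ 71.0000.
(This is only a lower bound; the true E[α(G)] may be larger.)

E[α(G)] ≥ 71 ≈ 71.0000.


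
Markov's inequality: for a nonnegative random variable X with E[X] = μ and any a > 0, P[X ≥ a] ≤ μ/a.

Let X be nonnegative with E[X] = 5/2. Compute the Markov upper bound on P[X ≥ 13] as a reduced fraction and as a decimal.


μ = E[X] = 5/2, a = 13.
Markov: P[X ≥ 13] ≤ μ/a = (5/2)/13 = 5/26.
Numerically: ≈ 0.192.
(Since a = 13 > μ = 2.500, the bound 5/26 is < 1 and informative.)

P[X ≥ 13] ≤ 5/26 ≈ 0.192.


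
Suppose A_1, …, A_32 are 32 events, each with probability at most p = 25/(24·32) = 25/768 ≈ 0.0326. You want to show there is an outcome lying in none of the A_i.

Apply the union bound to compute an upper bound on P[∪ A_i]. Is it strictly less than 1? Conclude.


Union bound: P[∪_{i=1}^{32} A_i] ≤ Σ_i P[A_i] ≤ 32·p = 32·(25/768) = 25/24.
Numerically: 25/24 ≈ 1.0417.
Is 25/24 < 1? NO.
Since the bound 25/24 is ≥ 1, the union bound is uninformative here; it does NOT by itself certify existence.

32·p = 25/24 ≈ 1.0417; existence NOT certified by the union bound.


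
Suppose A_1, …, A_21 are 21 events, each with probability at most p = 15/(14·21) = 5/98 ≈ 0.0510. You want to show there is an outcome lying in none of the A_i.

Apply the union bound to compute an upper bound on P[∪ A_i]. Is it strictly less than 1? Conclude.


Union bound: P[∪_{i=1}^{21} A_i] ≤ Σ_i P[A_i] ≤ 21·p = 21·(5/98) = 15/14.
Numerically: 15/14 ≈ 1.0714.
Is 15/14 < 1? NO.
Since the bound 15/14 is ≥ 1, the union bound is uninformative here; it does NOT by itself certify existence.

21·p = 15/14 ≈ 1.0714; existence NOT certified by the union bound.


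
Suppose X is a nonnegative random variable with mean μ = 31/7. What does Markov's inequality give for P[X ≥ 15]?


μ = E[X] = 31/7, a = 15.
Markov: P[X ≥ 15] ≤ μ/a = (31/7)/15 = 31/105.
Numerically: ≈ 0.295.
(Since a = 15 > μ = 4.429, the bound 31/105 is < 1 and informative.)

P[X ≥ 15] ≤ 31/105 ≈ 0.295.


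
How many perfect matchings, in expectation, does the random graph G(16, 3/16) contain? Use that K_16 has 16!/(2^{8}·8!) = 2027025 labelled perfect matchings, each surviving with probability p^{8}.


K_16 has 16!/(2^{8}·8!) = 2027025 labelled perfect matchings.
For each such perfect matching H, let X_H = 1 if all 8 edges of H are present in G. Then P[X_H = 1] = p^{8} = (3/16)^{8} = 6561/4294967296.
By linearity of expectation: E[X] = Σ_H E[X_H] = 2027025 · p^{8} = 2027025 · 6561/4294967296 = 13299311025/4294967296.
Numerically: E[X] ≈ 3.096.

E[X] = 2027025 · (3/16)^{8} = 13299311025/4294967296 ≈ 3.096.


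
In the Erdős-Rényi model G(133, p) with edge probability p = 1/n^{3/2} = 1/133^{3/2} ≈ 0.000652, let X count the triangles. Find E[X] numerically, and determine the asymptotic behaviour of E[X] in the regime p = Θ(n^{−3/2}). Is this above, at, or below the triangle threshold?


Number of potential triangles: C(133, 3) = 383306.
Each occurs with probability p³ ≈ (0.000652)³ ≈ 2.771198e-10.
By linearity: E[X] = C(133, 3)·p³ ≈ 383306 · 2.771198e-10 ≈ 0.0001.
Since α = 3/2 > 1, p = c/n^{3/2} = o(1/n) is below the triangle threshold p ~ 1/n. Asymptotically E[X] ~ (c³/6)·n^{3(1−α)} = (1³/6)·n^{-1.5} → 0, so by Markov's inequality G has no triangles w.h.p.

E[X] ≈ 0.0001; in regime p = Θ(1/n^{3/2}) E[X] tends to 0 (below the triangle threshold p ~ 1/n).


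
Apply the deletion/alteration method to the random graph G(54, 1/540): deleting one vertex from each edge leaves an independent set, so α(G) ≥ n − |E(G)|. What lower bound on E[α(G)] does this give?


E[|E(G)|] = C(54, 2)·p = 1431 · (1/540) = 53/20.
E[α(G)] ≥ n − E[|E(G)|] = 54 − 53/20 = 1027/20.
Numerically: ≈ 51.350.
(This is only a lower bound; the true E[α(G)] may be larger.)

E[α(G)] ≥ 1027/20 ≈ 51.350.


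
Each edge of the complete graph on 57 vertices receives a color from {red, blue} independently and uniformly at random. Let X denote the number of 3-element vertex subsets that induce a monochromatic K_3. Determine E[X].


Let X = Σ_S X_S over the C(57, 3) = 29260 subsets S of size 3, where X_S = 1 if the K_3 on S is monochromatic.
For a fixed S, the K_3 on S has C(3, 2) = 3 edges. P[all 3 edges red] = (1/2)^3, and likewise for blue, so P[monochromatic] = 2·(1/2)^3 = 2^{1 − 3} = 1/4.
By linearity of expectation: E[X] = C(57, 3) · 2^{1 − 3} = 29260 · 1/4 = 7315.
Numerically: E[X] ≈ 7315.000.

E[X] = C(57,3)·2^(1−C(3,2)) = 7315 ≈ 7315.000.


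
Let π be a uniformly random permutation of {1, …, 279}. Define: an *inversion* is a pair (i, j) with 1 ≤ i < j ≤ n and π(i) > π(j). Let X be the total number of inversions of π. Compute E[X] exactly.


Write X = Σ X_I over the C(279, 2) = 38781 pairs i < j, with X_I the indicator of one inversion.
There are 38781 indicators.
For each fixed pair i < j, the values π(i) and π(j) are two distinct elements of {1, …, 279} in uniformly random order; by symmetry P[π(i) > π(j)] = 1/2.
By linearity: E[X] = 38781 · (1/2) = C(279, 2) · (1/2) = 38781/2 = 38781/2 ≈ 19390.5000.

E[X] = 38781/2 = 19390.5000.


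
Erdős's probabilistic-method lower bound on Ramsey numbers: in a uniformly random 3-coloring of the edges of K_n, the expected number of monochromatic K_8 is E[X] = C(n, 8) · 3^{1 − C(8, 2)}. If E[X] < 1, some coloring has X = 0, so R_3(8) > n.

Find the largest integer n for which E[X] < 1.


We need C(n, 8) · 3^{1 − 28} < 1, i.e. C(n, 8) < 3^{28 − 1} = 7625597484987.
Check values of n near the boundary:
  n = 150: C(150, 8) = 5257211409450; 5257211409450 < 7625597484987? YES
  n = 151: C(151, 8) = 5551321138650; 5551321138650 < 7625597484987? YES
  n = 152: C(152, 8) = 5859727868575; 5859727868575 < 7625597484987? YES
  n = 153: C(153, 8) = 6183023199255; 6183023199255 < 7625597484987? YES
  n = 154: C(154, 8) = 6521818990995; 6521818990995 < 7625597484987? YES
  n = 155: C(155, 8) = 6876747915675; 6876747915675 < 7625597484987? YES
  n = 156: C(156, 8) = 7248464019225; 7248464019225 < 7625597484987? YES
  n = 157: C(157, 8) = 7637643295425; 7637643295425 < 7625597484987? NO
  n = 158: C(158, 8) = 8044984271181; 8044984271181 < 7625597484987? NO
The largest n with C(n, 8) < 7625597484987 is n = 156 (where E[X] = 805384891025/847288609443 ≈ 0.9505). Hence R_3(8) > 156, i.e. R_3(8) ≥ 157.

Largest n = 156; hence R_3(8) > 156.


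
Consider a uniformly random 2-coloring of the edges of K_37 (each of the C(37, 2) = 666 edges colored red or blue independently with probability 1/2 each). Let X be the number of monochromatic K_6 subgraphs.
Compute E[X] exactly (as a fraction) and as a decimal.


Let X = Σ_S X_S over the C(37, 6) = 2324784 subsets S of size 6, where X_S = 1 if the K_6 on S is monochromatic.
For a fixed S, the K_6 on S has C(6, 2) = 15 edges. P[all 15 edges red] = (1/2)^15, and likewise for blue, so P[monochromatic] = 2·(1/2)^15 = 2^{1 − 15} = 1/16384.
By linearity of expectation: E[X] = C(37, 6) · 2^{1 − 15} = 2324784 · 1/16384 = 145299/1024.
Numerically: E[X] ≈ 141.89355.

E[X] = C(37,6)·2^(1−C(6,2)) = 145299/1024 ≈ 141.89355.


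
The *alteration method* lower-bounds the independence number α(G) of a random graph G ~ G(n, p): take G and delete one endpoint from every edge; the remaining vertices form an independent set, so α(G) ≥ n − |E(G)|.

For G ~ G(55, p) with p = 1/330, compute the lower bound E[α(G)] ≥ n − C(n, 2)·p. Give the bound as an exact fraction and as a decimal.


E[|E(G)|] = C(55, 2)·p = 1485 · (1/330) = 9/2.
E[α(G)] ≥ n − E[|E(G)|] = 55 − 9/2 = 101/2.
Numerically: ≈ 50.500000.
(This is only a lower bound; the true E[α(G)] may be larger.)

E[α(G)] ≥ 101/2 ≈ 50.500000.


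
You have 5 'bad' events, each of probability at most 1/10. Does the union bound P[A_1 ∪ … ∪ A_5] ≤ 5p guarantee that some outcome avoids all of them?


Union bound: P[∪_{i=1}^{5} A_i] ≤ Σ_i P[A_i] ≤ 5·p = 5·(1/10) = 1/2.
Numerically: 1/2 ≈ 0.50000.
Is 1/2 < 1? YES.
Since P[∪ A_i] ≤ 1/2 < 1, the complement has P[∩ A_i^c] ≥ 1 − 1/2 = 1/2 > 0, so some outcome avoids every A_i.

5·p = 1/2 ≈ 0.50000; existence CERTIFIED by the union bound.


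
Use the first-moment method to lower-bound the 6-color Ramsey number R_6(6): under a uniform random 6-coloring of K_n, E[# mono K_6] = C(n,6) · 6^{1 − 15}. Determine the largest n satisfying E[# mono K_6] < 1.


We need C(n, 6) · 6^{1 − 15} < 1, i.e. C(n, 6) < 6^{15 − 1} = 78364164096.
Check values of n near the boundary:
  n = 195: C(195, 6) = 70656049360; 70656049360 < 78364164096? YES
  n = 196: C(196, 6) = 72887293024; 72887293024 < 78364164096? YES
  n = 197: C(197, 6) = 75176946208; 75176946208 < 78364164096? YES
  n = 198: C(198, 6) = 77526225777; 77526225777 < 78364164096? YES
  n = 199: C(199, 6) = 79936367511; 79936367511 < 78364164096? NO
The largest n with C(n, 6) < 78364164096 is n = 198 (where E[X] = 25842075259/26121388032 ≈ 0.98931). Hence R_6(6) > 198, i.e. R_6(6) ≥ 199.

Largest n = 198; hence R_6(6) > 198.


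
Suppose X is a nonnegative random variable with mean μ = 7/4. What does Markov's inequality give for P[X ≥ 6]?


μ = E[X] = 7/4, a = 6.
Markov: P[X ≥ 6] ≤ μ/a = (7/4)/6 = 7/24.
Numerically: ≈ 0.291667.
(Since a = 6 > μ = 1.750000, the bound 7/24 is < 1 and informative.)

P[X ≥ 6] ≤ 7/24 ≈ 0.291667.


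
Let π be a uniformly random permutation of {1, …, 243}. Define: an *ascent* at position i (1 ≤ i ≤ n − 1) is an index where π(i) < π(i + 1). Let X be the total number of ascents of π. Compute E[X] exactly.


Write X = Σ X_I over i = 1, …, 242, with X_I the indicator of one ascent.
There are 242 indicators.
For each fixed i, the pair (π(i), π(i+1)) is a uniformly random ordered pair of distinct values from {1, …, 243}; by symmetry P[π(i) < π(i+1)] = 1/2.
By linearity: E[X] = 242 · (1/2) = (243 − 1) · (1/2) = 121 ≈ 121.0000.

E[X] = 121 = 121.0000.


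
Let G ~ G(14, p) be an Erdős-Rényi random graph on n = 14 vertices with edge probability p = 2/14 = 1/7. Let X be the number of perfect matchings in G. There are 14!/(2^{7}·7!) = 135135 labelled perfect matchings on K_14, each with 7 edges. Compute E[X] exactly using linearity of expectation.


K_14 has 14!/(2^{7}·7!) = 135135 labelled perfect matchings.
For each such perfect matching H, let X_H = 1 if all 7 edges of H are present in G. Then P[X_H = 1] = p^{7} = (1/7)^{7} = 1/823543.
Summing the indicators: E[X] = Σ_H E[X_H] = 135135 · p^{7} = 135135 · 1/823543 = 19305/117649.
Numerically: E[X] ≈ 0.164.

E[X] = 135135 · (1/7)^{7} = 19305/117649 ≈ 0.164.


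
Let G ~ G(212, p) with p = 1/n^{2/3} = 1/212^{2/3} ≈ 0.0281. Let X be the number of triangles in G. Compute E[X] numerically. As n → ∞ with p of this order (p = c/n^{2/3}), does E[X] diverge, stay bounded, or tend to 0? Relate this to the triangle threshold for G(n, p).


Number of potential triangles: C(212, 3) = 1565620.
Each occurs with probability p³ ≈ (0.0281)³ ≈ 2.22499e-05.
By linearity: E[X] = C(212, 3)·p³ ≈ 1565620 · 2.22499e-05 ≈ 34.835.
Since α = 2/3 < 1, p = c/n^{2/3} ≫ 1/n is above the triangle threshold p ~ 1/n. Asymptotically E[X] ~ (c³/6)·n^{3(1−α)} = (1³/6)·n^{1} → ∞; triangles are abundant w.h.p.

E[X] ≈ 34.835; in regime p = Θ(1/n^{2/3}) E[X] diverges (above the triangle threshold p ~ 1/n).


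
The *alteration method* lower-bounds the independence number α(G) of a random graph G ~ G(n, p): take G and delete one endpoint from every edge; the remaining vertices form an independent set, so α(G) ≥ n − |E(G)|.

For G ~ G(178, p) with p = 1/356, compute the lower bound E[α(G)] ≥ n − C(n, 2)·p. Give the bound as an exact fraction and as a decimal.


E[|E(G)|] = C(178, 2)·p = 15753 · (1/356) = 177/4.
E[α(G)] ≥ n − E[|E(G)|] = 178 − 177/4 = 535/4.
Numerically: ≈ 133.7500.
(This is only a lower bound; the true E[α(G)] may be larger.)

E[α(G)] ≥ 535/4 ≈ 133.7500.


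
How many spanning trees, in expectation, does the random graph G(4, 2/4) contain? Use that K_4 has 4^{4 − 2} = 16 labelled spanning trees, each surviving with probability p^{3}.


K_4 has 4^{4 − 2} = 16 labelled spanning trees.
For each such spanning tree H, let X_H = 1 if all 3 edges of H are present in G. Then P[X_H = 1] = p^{3} = (1/2)^{3} = 1/8.
By linearity: E[X] = Σ_H E[X_H] = 16 · p^{3} = 16 · 1/8 = 2.
Numerically: E[X] ≈ 2.

E[X] = 16 · (1/2)^{3} = 2 ≈ 2.


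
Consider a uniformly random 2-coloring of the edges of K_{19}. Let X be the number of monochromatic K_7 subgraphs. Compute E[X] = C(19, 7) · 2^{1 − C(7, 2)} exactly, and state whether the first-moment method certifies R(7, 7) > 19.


E[X] = C(19, 7) · 2^{1 − 21} = 50388 · 2^{−20} = 50388/1048576.
As a reduced fraction: E[X] = 12597/262144 ≈ 0.048054.
Is E[X] < 1? YES.
Since E[X] < 1, there exists a 2-coloring of K_{19} with no monochromatic K_7; hence R(7, 7) > 19.

E[X] = 12597/262144 ≈ 0.048054; E[X] < 1, so R(7, 7) > 19.


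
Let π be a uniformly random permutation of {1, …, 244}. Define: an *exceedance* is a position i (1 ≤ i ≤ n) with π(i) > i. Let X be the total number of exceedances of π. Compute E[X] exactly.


Write X = Σ_{i=1}^{244} X_i, where X_i = 1_{π(i) > i}.
For each fixed i, π(i) is uniform over {1, …, 244} (marginal of a uniform permutation), so P[π(i) > i] = (n − i)/n. Summing: Σ_{i=1}^{244} (n − i)/n = (0 + 1 + … + 243)/244 = 244(244 − 1)/(2·244) = (244 − 1)/2.
Hence E[X] = Σ_{i=1}^{244} (244 − i)/244 = 243/2 ≈ 121.50000.

E[X] = 243/2 = 121.50000.


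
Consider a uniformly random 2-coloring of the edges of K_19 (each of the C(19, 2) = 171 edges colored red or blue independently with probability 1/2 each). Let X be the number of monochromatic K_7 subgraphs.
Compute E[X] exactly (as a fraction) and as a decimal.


Let X = Σ_S X_S over the C(19, 7) = 50388 subsets S of size 7, where X_S = 1 if the K_7 on S is monochromatic.
For a fixed S, the K_7 on S has C(7, 2) = 21 edges. P[all 21 edges red] = (1/2)^21, and likewise for blue, so P[monochromatic] = 2·(1/2)^21 = 2^{1 − 21} = 1/1048576.
By linearity: E[X] = C(19, 7) · 2^{1 − 21} = 50388 · 1/1048576 = 12597/262144.
Numerically: E[X] ≈ 0.04805.

E[X] = C(19,7)·2^(1−C(7,2)) = 12597/262144 ≈ 0.04805.


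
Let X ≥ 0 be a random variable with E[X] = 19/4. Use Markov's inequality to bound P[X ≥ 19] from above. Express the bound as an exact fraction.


μ = E[X] = 19/4, a = 19.
Markov: P[X ≥ 19] ≤ μ/a = (19/4)/19 = 1/4.
Numerically: ≈ 0.25000.
(Since a = 19 > μ = 4.75000, the bound 1/4 is < 1 and informative.)

P[X ≥ 19] ≤ 1/4 ≈ 0.25000.


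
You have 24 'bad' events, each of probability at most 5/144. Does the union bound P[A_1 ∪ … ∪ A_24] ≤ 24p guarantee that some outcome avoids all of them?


Union bound: P[∪_{i=1}^{24} A_i] ≤ Σ_i P[A_i] ≤ 24·p = 24·(5/144) = 5/6.
Numerically: 5/6 ≈ 0.833.
Is 5/6 < 1? YES.
Since P[∪ A_i] ≤ 5/6 < 1, the complement has P[∩ A_i^c] ≥ 1 − 5/6 = 1/6 > 0, so some outcome avoids every A_i.

24·p = 5/6 ≈ 0.833; existence CERTIFIED by the union bound.


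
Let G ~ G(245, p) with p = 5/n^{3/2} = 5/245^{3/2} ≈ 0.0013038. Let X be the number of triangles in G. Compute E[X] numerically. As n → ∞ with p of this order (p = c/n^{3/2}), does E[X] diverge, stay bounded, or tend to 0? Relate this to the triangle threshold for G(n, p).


Number of potential triangles: C(245, 3) = 2421090.
Each occurs with probability p³ ≈ (0.0013038)³ ≈ 2.2164740e-09.
By linearity: E[X] = C(245, 3)·p³ ≈ 2421090 · 2.2164740e-09 ≈ 0.00537.
Since α = 3/2 > 1, p = c/n^{3/2} = o(1/n) is below the triangle threshold p ~ 1/n. Asymptotically E[X] ~ (c³/6)·n^{3(1−α)} = (5³/6)·n^{-1.5} → 0, so by Markov's inequality G has no triangles w.h.p.

E[X] ≈ 0.00537; in regime p = Θ(1/n^{3/2}) E[X] tends to 0 (below the triangle threshold p ~ 1/n).


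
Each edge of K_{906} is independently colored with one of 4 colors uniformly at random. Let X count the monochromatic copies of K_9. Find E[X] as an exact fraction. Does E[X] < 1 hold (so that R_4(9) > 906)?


E[X] = C(906, 9) · 4^{1 − 36} = 1089130176400609441450 · 4^{−35} = 1089130176400609441450/1180591620717411303424.
As a reduced fraction: E[X] = 544565088200304720725/590295810358705651712 ≈ 0.92253.
Is E[X] < 1? YES.
Since E[X] < 1, there exists a 4-coloring of K_{906} with no monochromatic K_9; hence R_4(9) > 906.

E[X] = 544565088200304720725/590295810358705651712 ≈ 0.92253; E[X] < 1, so R_4(9) > 906.


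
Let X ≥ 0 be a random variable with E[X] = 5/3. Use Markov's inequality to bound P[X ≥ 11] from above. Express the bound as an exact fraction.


μ = E[X] = 5/3, a = 11.
Markov: P[X ≥ 11] ≤ μ/a = (5/3)/11 = 5/33.
Numerically: ≈ 0.15152.
(Since a = 11 > μ = 1.66667, the bound 5/33 is < 1 and informative.)

P[X ≥ 11] ≤ 5/33 ≈ 0.15152.


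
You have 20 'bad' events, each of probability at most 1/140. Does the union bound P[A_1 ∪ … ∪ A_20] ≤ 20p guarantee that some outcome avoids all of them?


Union bound: P[∪_{i=1}^{20} A_i] ≤ Σ_i P[A_i] ≤ 20·p = 20·(1/140) = 1/7.
Numerically: 1/7 ≈ 0.142857.
Is 1/7 < 1? YES.
Since P[∪ A_i] ≤ 1/7 < 1, the complement has P[∩ A_i^c] ≥ 1 − 1/7 = 6/7 > 0, so some outcome avoids every A_i.

20·p = 1/7 ≈ 0.142857; existence CERTIFIED by the union bound.


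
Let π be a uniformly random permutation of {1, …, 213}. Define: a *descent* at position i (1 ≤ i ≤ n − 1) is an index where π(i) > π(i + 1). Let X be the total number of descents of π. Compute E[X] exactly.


Write X = Σ X_I over i = 1, …, 212, with X_I the indicator of one descent.
There are 212 indicators.
For each fixed i, the pair (π(i), π(i+1)) is a uniformly random ordered pair of distinct values from {1, …, 213}; by symmetry P[π(i) > π(i+1)] = 1/2.
By linearity: E[X] = 212 · (1/2) = (213 − 1) · (1/2) = 106 ≈ 106.000000.

E[X] = 106 = 106.000000.


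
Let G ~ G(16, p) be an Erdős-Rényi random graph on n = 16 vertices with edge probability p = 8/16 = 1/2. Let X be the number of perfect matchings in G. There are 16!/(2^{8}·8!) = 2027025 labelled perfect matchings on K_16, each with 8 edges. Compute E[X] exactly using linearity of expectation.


K_16 has 16!/(2^{8}·8!) = 2027025 labelled perfect matchings.
For each such perfect matching H, let X_H = 1 if all 8 edges of H are present in G. Then P[X_H = 1] = p^{8} = (1/2)^{8} = 1/256.
By linearity of expectation: E[X] = Σ_H E[X_H] = 2027025 · p^{8} = 2027025 · 1/256 = 2027025/256.
Numerically: E[X] ≈ 7918.

E[X] = 2027025 · (1/2)^{8} = 2027025/256 ≈ 7918.


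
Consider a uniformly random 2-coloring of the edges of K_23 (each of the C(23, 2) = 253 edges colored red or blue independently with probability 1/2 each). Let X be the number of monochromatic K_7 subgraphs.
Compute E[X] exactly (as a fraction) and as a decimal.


Let X = Σ_S X_S over the C(23, 7) = 245157 subsets S of size 7, where X_S = 1 if the K_7 on S is monochromatic.
For a fixed S, the K_7 on S has C(7, 2) = 21 edges. P[all 21 edges red] = (1/2)^21, and likewise for blue, so P[monochromatic] = 2·(1/2)^21 = 2^{1 − 21} = 1/1048576.
By linearity of expectation: E[X] = C(23, 7) · 2^{1 − 21} = 245157 · 1/1048576 = 245157/1048576.
Numerically: E[X] ≈ 0.2338.

E[X] = C(23,7)·2^(1−C(7,2)) = 245157/1048576 ≈ 0.2338.


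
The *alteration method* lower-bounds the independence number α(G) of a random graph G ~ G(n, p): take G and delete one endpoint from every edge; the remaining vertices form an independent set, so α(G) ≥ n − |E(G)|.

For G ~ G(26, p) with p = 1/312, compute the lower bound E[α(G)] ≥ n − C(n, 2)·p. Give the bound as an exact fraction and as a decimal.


E[|E(G)|] = C(26, 2)·p = 325 · (1/312) = 25/24.
E[α(G)] ≥ n − E[|E(G)|] = 26 − 25/24 = 599/24.
Numerically: ≈ 24.958333.
(This is only a lower bound; the true E[α(G)] may be larger.)

E[α(G)] ≥ 599/24 ≈ 24.958333.


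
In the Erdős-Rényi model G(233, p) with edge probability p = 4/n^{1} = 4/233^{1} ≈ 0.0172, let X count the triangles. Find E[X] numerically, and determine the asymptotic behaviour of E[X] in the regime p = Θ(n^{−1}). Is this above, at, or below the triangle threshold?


Number of potential triangles: C(233, 3) = 2081156.
Each occurs with probability p³ ≈ (0.0172)³ ≈ 5.05955e-06.
By linearity: E[X] = C(233, 3)·p³ ≈ 2081156 · 5.05955e-06 ≈ 10.530.
Here α = 1, so p = 4/n is exactly at the triangle threshold p ~ 1/n. Asymptotically E[X] → c³/6 = 4³/6 = 32/3 ≈ 10.667, a bounded constant. In this regime the triangle count is asymptotically Poisson(c³/6).

E[X] ≈ 10.530; in regime p = Θ(1/n^{1}) E[X] stays bounded (at the triangle threshold p ~ 1/n).


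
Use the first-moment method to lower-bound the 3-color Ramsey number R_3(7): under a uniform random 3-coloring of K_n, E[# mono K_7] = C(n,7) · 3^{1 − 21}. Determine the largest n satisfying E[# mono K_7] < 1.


We need C(n, 7) · 3^{1 − 21} < 1, i.e. C(n, 7) < 3^{21 − 1} = 3486784401.
Check values of n near the boundary:
  n = 79: C(79, 7) = 2898753715; 2898753715 < 3486784401? YES
  n = 80: C(80, 7) = 3176716400; 3176716400 < 3486784401? YES
  n = 81: C(81, 7) = 3477216600; 3477216600 < 3486784401? YES
  n = 82: C(82, 7) = 3801756816; 3801756816 < 3486784401? NO
The largest n with C(n, 7) < 3486784401 is n = 81 (where E[X] = 42928600/43046721 ≈ 0.997256). Hence R_3(7) > 81, i.e. R_3(7) ≥ 82.

Largest n = 81; hence R_3(7) > 81.


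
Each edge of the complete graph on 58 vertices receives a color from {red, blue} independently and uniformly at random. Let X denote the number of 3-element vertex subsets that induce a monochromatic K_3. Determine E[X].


Let X = Σ_S X_S over the C(58, 3) = 30856 subsets S of size 3, where X_S = 1 if the K_3 on S is monochromatic.
For a fixed S, the K_3 on S has C(3, 2) = 3 edges. P[all 3 edges red] = (1/2)^3, and likewise for blue, so P[monochromatic] = 2·(1/2)^3 = 2^{1 − 3} = 1/4.
By linearity: E[X] = C(58, 3) · 2^{1 − 3} = 30856 · 1/4 = 7714.
Numerically: E[X] ≈ 7714.00000.

E[X] = C(58,3)·2^(1−C(3,2)) = 7714 ≈ 7714.00000.


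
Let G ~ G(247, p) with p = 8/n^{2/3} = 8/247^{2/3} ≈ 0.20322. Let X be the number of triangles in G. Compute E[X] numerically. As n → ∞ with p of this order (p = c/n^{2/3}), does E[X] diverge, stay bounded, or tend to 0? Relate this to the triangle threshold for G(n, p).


Number of potential triangles: C(247, 3) = 2481115.
Each occurs with probability p³ ≈ (0.20322)³ ≈ 8.3922044e-03.
By linearity: E[X] = C(247, 3)·p³ ≈ 2481115 · 8.3922044e-03 ≈ 20822.02429.
Since α = 2/3 < 1, p = c/n^{2/3} ≫ 1/n is above the triangle threshold p ~ 1/n. Asymptotically E[X] ~ (c³/6)·n^{3(1−α)} = (8³/6)·n^{1} → ∞; triangles are abundant w.h.p.

E[X] ≈ 20822.02429; in regime p = Θ(1/n^{2/3}) E[X] diverges (above the triangle threshold p ~ 1/n).


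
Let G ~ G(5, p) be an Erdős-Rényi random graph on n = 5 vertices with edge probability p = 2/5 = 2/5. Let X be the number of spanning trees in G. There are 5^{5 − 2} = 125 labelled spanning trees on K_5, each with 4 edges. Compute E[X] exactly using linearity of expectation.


K_5 has 5^{5 − 2} = 125 labelled spanning trees.
For each such spanning tree H, let X_H = 1 if all 4 edges of H are present in G. Then P[X_H = 1] = p^{4} = (2/5)^{4} = 16/625.
By linearity of expectation: E[X] = Σ_H E[X_H] = 125 · p^{4} = 125 · 16/625 = 16/5.
Numerically: E[X] ≈ 3.2.

E[X] = 125 · (2/5)^{4} = 16/5 ≈ 3.2.


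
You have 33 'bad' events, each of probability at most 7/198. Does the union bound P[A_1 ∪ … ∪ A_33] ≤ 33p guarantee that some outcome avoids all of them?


Union bound: P[∪_{i=1}^{33} A_i] ≤ Σ_i P[A_i] ≤ 33·p = 33·(7/198) = 7/6.
Numerically: 7/6 ≈ 1.166667.
Is 7/6 < 1? NO.
Since the bound 7/6 is ≥ 1, the union bound is uninformative here; it does NOT by itself certify existence.

33·p = 7/6 ≈ 1.166667; existence NOT certified by the union bound.
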